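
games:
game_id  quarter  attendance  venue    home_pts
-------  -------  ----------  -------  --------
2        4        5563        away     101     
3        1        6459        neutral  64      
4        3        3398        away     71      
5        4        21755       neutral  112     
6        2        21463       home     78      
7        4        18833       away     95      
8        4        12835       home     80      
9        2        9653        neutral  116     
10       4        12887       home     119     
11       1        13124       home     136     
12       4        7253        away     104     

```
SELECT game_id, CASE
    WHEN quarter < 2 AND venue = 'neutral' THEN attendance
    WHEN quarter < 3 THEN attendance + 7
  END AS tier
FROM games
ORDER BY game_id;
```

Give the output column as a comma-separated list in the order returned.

NULL, 6459, NULL, NULL, 21470, NULL, NULL, 9660, NULL, 13131, NULL

game_id=2: (no match → NULL) → NULL
game_id=3: quarter < 2 AND venue = 'neutral' → 6459
game_id=4: (no match → NULL) → NULL
game_id=5: (no match → NULL) → NULL
game_id=6: quarter < 3 → 21470
game_id=7: (no match → NULL) → NULL
game_id=8: (no match → NULL) → NULL
game_id=9: quarter < 3 → 9660
game_id=10: (no match → NULL) → NULL
game_id=11: quarter < 3 → 13131
game_id=12: (no match → NULL) → NULL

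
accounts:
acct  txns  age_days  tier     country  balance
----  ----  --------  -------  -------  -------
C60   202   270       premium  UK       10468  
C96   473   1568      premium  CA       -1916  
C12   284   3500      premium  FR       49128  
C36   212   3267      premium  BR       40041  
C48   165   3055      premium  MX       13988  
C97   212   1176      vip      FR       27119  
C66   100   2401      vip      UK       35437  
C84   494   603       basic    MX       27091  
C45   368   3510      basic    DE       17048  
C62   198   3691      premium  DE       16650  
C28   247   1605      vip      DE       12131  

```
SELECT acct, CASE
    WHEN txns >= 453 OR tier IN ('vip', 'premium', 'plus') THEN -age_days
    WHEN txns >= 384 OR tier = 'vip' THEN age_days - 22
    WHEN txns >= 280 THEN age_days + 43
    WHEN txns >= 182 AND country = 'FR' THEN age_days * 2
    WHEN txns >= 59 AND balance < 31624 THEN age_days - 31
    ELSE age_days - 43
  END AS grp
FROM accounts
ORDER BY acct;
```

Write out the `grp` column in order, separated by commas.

acct=C12: txns >= 453 OR tier IN ('vip', 'premium', 'plus') → -3500
acct=C28: txns >= 453 OR tier IN ('vip', 'premium', 'plus') → -1605
acct=C36: txns >= 453 OR tier IN ('vip', 'premium', 'plus') → -3267
acct=C45: txns >= 280 → 3553
acct=C48: txns >= 453 OR tier IN ('vip', 'premium', 'plus') → -3055
acct=C60: txns >= 453 OR tier IN ('vip', 'premium', 'plus') → -270
acct=C62: txns >= 453 OR tier IN ('vip', 'premium', 'plus') → -3691
acct=C66: txns >= 453 OR tier IN ('vip', 'premium', 'plus') → -2401
acct=C84: txns >= 453 OR tier IN ('vip', 'premium', 'plus') → -603
acct=C96: txns >= 453 OR tier IN ('vip', 'premium', 'plus') → -1568
acct=C97: txns >= 453 OR tier IN ('vip', 'premium', 'plus') → -1176

-3500, -1605, -3267, 3553, -3055, -270, -3691, -2401, -603, -1568, -1176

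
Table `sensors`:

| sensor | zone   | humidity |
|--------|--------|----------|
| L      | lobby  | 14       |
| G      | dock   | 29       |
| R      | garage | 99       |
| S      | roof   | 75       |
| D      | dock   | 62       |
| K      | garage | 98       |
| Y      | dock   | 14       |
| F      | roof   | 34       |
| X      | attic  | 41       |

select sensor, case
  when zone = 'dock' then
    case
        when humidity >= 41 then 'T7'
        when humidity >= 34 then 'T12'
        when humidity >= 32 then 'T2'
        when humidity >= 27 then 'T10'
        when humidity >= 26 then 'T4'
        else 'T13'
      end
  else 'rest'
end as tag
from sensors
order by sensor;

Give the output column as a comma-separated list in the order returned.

sensor=D: zone='dock' → inner[humidity >= 41] → T7
sensor=F: zone='roof' → outer ELSE → rest
sensor=G: zone='dock' → inner[humidity >= 27] → T10
sensor=K: zone='garage' → outer ELSE → rest
sensor=L: zone='lobby' → outer ELSE → rest
sensor=R: zone='garage' → outer ELSE → rest
sensor=S: zone='roof' → outer ELSE → rest
sensor=X: zone='attic' → outer ELSE → rest
sensor=Y: zone='dock' → inner[ELSE] → T13

T7, rest, T10, rest, rest, rest, rest, rest, T13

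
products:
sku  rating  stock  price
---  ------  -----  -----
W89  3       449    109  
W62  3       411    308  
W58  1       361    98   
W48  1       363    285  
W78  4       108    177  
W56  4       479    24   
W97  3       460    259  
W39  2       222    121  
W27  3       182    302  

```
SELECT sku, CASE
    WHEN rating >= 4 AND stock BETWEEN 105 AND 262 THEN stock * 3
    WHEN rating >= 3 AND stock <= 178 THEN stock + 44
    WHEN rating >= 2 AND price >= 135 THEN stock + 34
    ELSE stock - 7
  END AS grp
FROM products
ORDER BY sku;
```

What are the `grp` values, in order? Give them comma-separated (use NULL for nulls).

216, 215, 356, 472, 354, 445, 324, 442, 494

sku=W27: rating >= 2 AND price >= 135 → 216
sku=W39: ELSE → 215
sku=W48: ELSE → 356
sku=W56: ELSE → 472
sku=W58: ELSE → 354
sku=W62: rating >= 2 AND price >= 135 → 445
sku=W78: rating >= 4 AND stock BETWEEN 105 AND 262 → 324
sku=W89: ELSE → 442
sku=W97: rating >= 2 AND price >= 135 → 494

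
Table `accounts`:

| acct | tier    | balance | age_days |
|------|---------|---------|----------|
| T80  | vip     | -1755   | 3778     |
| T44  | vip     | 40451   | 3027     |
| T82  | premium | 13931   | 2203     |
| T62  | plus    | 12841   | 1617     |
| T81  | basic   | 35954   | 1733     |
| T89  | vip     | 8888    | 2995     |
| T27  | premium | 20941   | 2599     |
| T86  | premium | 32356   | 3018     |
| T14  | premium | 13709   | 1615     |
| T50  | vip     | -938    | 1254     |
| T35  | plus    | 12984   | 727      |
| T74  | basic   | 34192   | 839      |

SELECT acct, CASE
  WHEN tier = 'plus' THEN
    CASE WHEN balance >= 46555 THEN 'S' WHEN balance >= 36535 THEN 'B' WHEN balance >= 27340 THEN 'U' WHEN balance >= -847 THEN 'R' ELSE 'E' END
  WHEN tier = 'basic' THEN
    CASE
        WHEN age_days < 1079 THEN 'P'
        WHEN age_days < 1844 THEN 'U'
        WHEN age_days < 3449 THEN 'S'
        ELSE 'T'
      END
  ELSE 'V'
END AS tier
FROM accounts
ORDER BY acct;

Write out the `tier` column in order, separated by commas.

V, V, R, V, V, R, P, V, U, V, V, V

acct=T14: tier='premium' → outer ELSE → V
acct=T27: tier='premium' → outer ELSE → V
acct=T35: tier='plus' → inner[balance >= -847] → R
acct=T44: tier='vip' → outer ELSE → V
acct=T50: tier='vip' → outer ELSE → V
acct=T62: tier='plus' → inner[balance >= -847] → R
acct=T74: tier='basic' → inner[age_days < 1079] → P
acct=T80: tier='vip' → outer ELSE → V
acct=T81: tier='basic' → inner[age_days < 1844] → U
acct=T82: tier='premium' → outer ELSE → V
acct=T86: tier='premium' → outer ELSE → V
acct=T89: tier='vip' → outer ELSE → V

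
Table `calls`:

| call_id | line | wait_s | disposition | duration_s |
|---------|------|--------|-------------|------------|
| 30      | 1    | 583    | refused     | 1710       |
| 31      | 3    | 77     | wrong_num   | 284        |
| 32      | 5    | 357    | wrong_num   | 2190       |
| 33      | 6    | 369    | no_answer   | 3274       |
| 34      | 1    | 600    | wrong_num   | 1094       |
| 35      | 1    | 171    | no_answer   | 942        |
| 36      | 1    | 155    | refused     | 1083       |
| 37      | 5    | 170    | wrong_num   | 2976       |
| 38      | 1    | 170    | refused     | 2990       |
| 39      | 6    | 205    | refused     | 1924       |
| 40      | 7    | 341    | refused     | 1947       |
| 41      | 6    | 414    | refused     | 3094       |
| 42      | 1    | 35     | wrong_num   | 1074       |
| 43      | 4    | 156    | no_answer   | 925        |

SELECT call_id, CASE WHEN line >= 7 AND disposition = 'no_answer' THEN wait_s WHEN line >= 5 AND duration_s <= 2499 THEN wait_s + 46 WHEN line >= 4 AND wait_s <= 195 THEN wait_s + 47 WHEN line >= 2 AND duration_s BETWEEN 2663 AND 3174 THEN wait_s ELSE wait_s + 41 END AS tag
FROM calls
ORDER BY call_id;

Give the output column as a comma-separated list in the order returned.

624, 118, 403, 410, 641, 212, 196, 217, 211, 251, 387, 414, 76, 203

call_id=30: ELSE → 624
call_id=31: ELSE → 118
call_id=32: line >= 5 AND duration_s <= 2499 → 403
call_id=33: ELSE → 410
call_id=34: ELSE → 641
call_id=35: ELSE → 212
call_id=36: ELSE → 196
call_id=37: line >= 4 AND wait_s <= 195 → 217
call_id=38: ELSE → 211
call_id=39: line >= 5 AND duration_s <= 2499 → 251
call_id=40: line >= 5 AND duration_s <= 2499 → 387
call_id=41: line >= 2 AND duration_s BETWEEN 2663 AND 3174 → 414
call_id=42: ELSE → 76
call_id=43: line >= 4 AND wait_s <= 195 → 203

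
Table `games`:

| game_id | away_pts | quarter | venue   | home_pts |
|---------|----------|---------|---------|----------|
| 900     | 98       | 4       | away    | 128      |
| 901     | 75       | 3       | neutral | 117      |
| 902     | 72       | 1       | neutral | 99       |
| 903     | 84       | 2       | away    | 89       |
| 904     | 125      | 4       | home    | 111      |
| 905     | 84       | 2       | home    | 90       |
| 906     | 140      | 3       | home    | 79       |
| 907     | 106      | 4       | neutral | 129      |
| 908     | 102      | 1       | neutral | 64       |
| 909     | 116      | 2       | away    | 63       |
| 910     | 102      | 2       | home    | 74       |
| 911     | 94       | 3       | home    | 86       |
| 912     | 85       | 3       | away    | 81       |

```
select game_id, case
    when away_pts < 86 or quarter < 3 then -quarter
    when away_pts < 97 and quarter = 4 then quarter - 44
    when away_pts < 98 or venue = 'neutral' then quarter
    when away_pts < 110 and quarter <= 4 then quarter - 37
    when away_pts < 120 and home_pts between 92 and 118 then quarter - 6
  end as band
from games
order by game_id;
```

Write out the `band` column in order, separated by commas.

-33, -3, -1, -2, NULL, -2, NULL, 4, -1, -2, -2, 3, -3

game_id=900: away_pts < 110 and quarter <= 4 → -33
game_id=901: away_pts < 86 or quarter < 3 → -3
game_id=902: away_pts < 86 or quarter < 3 → -1
game_id=903: away_pts < 86 or quarter < 3 → -2
game_id=904: (no match → NULL) → NULL
game_id=905: away_pts < 86 or quarter < 3 → -2
game_id=906: (no match → NULL) → NULL
game_id=907: away_pts < 98 or venue = 'neutral' → 4
game_id=908: away_pts < 86 or quarter < 3 → -1
game_id=909: away_pts < 86 or quarter < 3 → -2
game_id=910: away_pts < 86 or quarter < 3 → -2
game_id=911: away_pts < 98 or venue = 'neutral' → 3
game_id=912: away_pts < 86 or quarter < 3 → -3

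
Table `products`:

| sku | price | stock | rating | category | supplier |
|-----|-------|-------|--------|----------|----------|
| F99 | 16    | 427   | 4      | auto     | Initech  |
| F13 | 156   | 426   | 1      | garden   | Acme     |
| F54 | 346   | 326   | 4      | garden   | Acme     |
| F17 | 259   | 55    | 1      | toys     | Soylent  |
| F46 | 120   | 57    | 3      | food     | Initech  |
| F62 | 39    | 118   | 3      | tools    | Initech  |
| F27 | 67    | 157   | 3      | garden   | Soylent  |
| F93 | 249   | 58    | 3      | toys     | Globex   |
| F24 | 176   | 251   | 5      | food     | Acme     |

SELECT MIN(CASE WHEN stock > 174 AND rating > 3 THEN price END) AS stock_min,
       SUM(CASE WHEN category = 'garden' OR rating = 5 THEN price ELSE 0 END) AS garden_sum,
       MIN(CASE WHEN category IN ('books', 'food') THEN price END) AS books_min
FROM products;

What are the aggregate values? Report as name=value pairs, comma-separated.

stock_min=16, garden_sum=745, books_min=120

[stock_min: stock > 174 AND rating > 3]
sku=F99: ✓ → 16
sku=F13: ✗
sku=F54: ✓ → 346
sku=F17: ✗
sku=F46: ✗
sku=F62: ✗
sku=F27: ✗
sku=F93: ✗
sku=F24: ✓ → 176
stock_min = MIN(16, 346, 176) = 16
—
[garden_sum: category = 'garden' OR rating = 5]
sku=F99: ✗
sku=F13: ✓ → 156
sku=F54: ✓ → 346
sku=F17: ✗
sku=F46: ✗
sku=F62: ✗
sku=F27: ✓ → 67
sku=F93: ✗
sku=F24: ✓ → 176
garden_sum = 156 + 346 + 67 + 176 = 745
—
[books_min: category IN ('books', 'food')]
sku=F99: ✗
sku=F13: ✗
sku=F54: ✗
sku=F17: ✗
sku=F46: ✓ → 120
sku=F62: ✗
sku=F27: ✗
sku=F93: ✗
sku=F24: ✓ → 176
books_min = MIN(120, 176) = 120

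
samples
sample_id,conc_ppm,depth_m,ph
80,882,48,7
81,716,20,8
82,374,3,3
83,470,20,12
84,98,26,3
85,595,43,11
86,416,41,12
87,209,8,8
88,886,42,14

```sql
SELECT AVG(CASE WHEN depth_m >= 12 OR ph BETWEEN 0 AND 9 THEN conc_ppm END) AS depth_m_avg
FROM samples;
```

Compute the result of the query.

516.2222222222

sample_id=80: ✓ → 882
sample_id=81: ✓ → 716
sample_id=82: ✓ → 374
sample_id=83: ✓ → 470
sample_id=84: ✓ → 98
sample_id=85: ✓ → 595
sample_id=86: ✓ → 416
sample_id=87: ✓ → 209
sample_id=88: ✓ → 886
depth_m_avg = (882 + 716 + 374 + 470 + 98 + 595 + 416 + 209 + 886) / 9 = 516.2222222222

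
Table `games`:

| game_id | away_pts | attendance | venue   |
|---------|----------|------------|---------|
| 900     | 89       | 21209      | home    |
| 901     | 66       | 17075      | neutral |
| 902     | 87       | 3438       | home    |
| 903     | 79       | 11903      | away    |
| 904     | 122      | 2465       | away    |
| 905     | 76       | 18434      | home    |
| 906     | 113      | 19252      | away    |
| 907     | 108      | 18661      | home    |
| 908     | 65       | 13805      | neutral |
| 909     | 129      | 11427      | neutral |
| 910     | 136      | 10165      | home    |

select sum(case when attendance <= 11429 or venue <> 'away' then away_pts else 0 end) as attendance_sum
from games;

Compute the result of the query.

878

game_id=900: ✓ → 89
game_id=901: ✓ → 66
game_id=902: ✓ → 87
game_id=903: ✗
game_id=904: ✓ → 122
game_id=905: ✓ → 76
game_id=906: ✗
game_id=907: ✓ → 108
game_id=908: ✓ → 65
game_id=909: ✓ → 129
game_id=910: ✓ → 136
attendance_sum = 89 + 66 + 87 + 122 + 76 + 108 + 65 + 129 + 136 = 878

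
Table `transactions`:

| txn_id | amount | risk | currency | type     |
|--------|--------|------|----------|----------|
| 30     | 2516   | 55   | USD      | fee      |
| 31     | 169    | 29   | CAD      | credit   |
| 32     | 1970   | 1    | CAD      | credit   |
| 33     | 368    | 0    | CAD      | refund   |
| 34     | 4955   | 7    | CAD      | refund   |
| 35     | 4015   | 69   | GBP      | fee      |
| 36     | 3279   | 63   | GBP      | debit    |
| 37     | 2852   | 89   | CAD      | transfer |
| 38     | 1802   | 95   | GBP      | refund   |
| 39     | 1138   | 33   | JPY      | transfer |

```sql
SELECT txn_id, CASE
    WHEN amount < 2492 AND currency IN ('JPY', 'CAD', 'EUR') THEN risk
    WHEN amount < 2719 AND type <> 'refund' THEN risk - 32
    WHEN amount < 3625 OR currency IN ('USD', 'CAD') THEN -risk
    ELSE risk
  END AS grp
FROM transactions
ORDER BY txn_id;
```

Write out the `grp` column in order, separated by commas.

23, 29, 1, 0, -7, 69, -63, -89, -95, 33

txn_id=30: amount < 2719 AND type <> 'refund' → 23
txn_id=31: amount < 2492 AND currency IN ('JPY', 'CAD', 'EUR') → 29
txn_id=32: amount < 2492 AND currency IN ('JPY', 'CAD', 'EUR') → 1
txn_id=33: amount < 2492 AND currency IN ('JPY', 'CAD', 'EUR') → 0
txn_id=34: amount < 3625 OR currency IN ('USD', 'CAD') → -7
txn_id=35: ELSE → 69
txn_id=36: amount < 3625 OR currency IN ('USD', 'CAD') → -63
txn_id=37: amount < 3625 OR currency IN ('USD', 'CAD') → -89
txn_id=38: amount < 3625 OR currency IN ('USD', 'CAD') → -95
txn_id=39: amount < 2492 AND currency IN ('JPY', 'CAD', 'EUR') → 33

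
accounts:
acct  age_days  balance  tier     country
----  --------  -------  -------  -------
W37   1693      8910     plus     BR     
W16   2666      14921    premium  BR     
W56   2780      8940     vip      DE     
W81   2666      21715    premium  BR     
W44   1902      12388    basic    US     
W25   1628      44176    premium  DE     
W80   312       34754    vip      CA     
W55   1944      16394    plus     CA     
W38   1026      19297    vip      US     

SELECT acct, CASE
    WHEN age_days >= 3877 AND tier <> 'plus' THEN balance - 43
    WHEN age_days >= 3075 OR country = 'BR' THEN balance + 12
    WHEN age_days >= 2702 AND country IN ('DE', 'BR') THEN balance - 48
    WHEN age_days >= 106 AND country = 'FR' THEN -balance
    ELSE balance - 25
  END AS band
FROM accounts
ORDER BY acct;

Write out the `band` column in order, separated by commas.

acct=W16: age_days >= 3075 OR country = 'BR' → 14933
acct=W25: ELSE → 44151
acct=W37: age_days >= 3075 OR country = 'BR' → 8922
acct=W38: ELSE → 19272
acct=W44: ELSE → 12363
acct=W55: ELSE → 16369
acct=W56: age_days >= 2702 AND country IN ('DE', 'BR') → 8892
acct=W80: ELSE → 34729
acct=W81: age_days >= 3075 OR country = 'BR' → 21727

14933, 44151, 8922, 19272, 12363, 16369, 8892, 34729, 21727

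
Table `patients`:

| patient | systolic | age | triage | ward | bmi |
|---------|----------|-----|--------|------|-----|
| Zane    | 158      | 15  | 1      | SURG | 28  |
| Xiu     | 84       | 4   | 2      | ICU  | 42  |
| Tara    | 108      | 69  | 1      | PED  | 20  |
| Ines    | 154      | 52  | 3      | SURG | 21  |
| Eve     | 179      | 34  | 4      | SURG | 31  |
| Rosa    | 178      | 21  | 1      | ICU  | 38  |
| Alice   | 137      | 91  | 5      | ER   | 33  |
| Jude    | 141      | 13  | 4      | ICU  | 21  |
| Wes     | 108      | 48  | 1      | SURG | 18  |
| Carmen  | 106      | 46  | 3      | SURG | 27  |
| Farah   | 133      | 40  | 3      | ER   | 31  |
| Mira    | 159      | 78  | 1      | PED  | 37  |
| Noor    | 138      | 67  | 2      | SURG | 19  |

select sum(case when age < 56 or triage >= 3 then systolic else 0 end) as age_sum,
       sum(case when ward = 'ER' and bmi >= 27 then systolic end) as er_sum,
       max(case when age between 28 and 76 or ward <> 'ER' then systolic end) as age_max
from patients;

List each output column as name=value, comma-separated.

age_sum=1378, er_sum=270, age_max=179

[age_sum: age < 56 or triage >= 3]
patient=Zane: ✓ → 158
patient=Xiu: ✓ → 84
patient=Tara: ✗
patient=Ines: ✓ → 154
patient=Eve: ✓ → 179
patient=Rosa: ✓ → 178
patient=Alice: ✓ → 137
patient=Jude: ✓ → 141
patient=Wes: ✓ → 108
patient=Carmen: ✓ → 106
patient=Farah: ✓ → 133
patient=Mira: ✗
patient=Noor: ✗
age_sum = 158 + 84 + 154 + 179 + 178 + 137 + 141 + 108 + 106 + 133 = 1378
—
[er_sum: ward = 'ER' and bmi >= 27]
patient=Zane: ✗
patient=Xiu: ✗
patient=Tara: ✗
patient=Ines: ✗
patient=Eve: ✗
patient=Rosa: ✗
patient=Alice: ✓ → 137
patient=Jude: ✗
patient=Wes: ✗
patient=Carmen: ✗
patient=Farah: ✓ → 133
patient=Mira: ✗
patient=Noor: ✗
er_sum = 137 + 133 = 270
—
[age_max: age between 28 and 76 or ward <> 'ER']
patient=Zane: ✓ → 158
patient=Xiu: ✓ → 84
patient=Tara: ✓ → 108
patient=Ines: ✓ → 154
patient=Eve: ✓ → 179
patient=Rosa: ✓ → 178
patient=Alice: ✗
patient=Jude: ✓ → 141
patient=Wes: ✓ → 108
patient=Carmen: ✓ → 106
patient=Farah: ✓ → 133
patient=Mira: ✓ → 159
patient=Noor: ✓ → 138
age_max = MAX(158, 84, 108, 154, 179, 178, 141, 108, 106, 133, 159, 138) = 179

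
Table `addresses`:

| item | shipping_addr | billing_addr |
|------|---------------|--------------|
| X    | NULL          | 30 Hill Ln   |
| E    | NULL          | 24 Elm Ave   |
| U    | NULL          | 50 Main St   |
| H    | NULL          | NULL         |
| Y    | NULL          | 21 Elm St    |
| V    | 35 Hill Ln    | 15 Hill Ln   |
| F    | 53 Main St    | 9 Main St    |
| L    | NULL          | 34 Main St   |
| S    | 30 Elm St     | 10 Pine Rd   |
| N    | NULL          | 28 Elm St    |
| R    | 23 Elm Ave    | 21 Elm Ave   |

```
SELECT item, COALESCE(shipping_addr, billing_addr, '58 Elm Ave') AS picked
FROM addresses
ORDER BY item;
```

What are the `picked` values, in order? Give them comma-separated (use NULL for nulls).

item=E: shipping_addr=NULL, billing_addr=24 Elm Ave → 24 Elm Ave
item=F: shipping_addr=53 Main St → 53 Main St
item=H: shipping_addr=NULL, billing_addr=NULL, → literal 58 Elm Ave → 58 Elm Ave
item=L: shipping_addr=NULL, billing_addr=34 Main St → 34 Main St
item=N: shipping_addr=NULL, billing_addr=28 Elm St → 28 Elm St
item=R: shipping_addr=23 Elm Ave → 23 Elm Ave
item=S: shipping_addr=30 Elm St → 30 Elm St
item=U: shipping_addr=NULL, billing_addr=50 Main St → 50 Main St
item=V: shipping_addr=35 Hill Ln → 35 Hill Ln
item=X: shipping_addr=NULL, billing_addr=30 Hill Ln → 30 Hill Ln
item=Y: shipping_addr=NULL, billing_addr=21 Elm St → 21 Elm St

24 Elm Ave, 53 Main St, 58 Elm Ave, 34 Main St, 28 Elm St, 23 Elm Ave, 30 Elm St, 50 Main St, 35 Hill Ln, 30 Hill Ln, 21 Elm St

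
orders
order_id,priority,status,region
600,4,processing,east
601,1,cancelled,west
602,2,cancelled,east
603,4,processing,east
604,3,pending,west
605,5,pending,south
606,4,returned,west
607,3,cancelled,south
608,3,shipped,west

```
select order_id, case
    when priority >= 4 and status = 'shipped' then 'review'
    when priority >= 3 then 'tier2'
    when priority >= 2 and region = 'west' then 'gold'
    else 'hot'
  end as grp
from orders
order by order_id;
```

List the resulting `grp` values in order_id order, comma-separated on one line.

order_id=600: priority >= 3 → tier2
order_id=601: ELSE → hot
order_id=602: ELSE → hot
order_id=603: priority >= 3 → tier2
order_id=604: priority >= 3 → tier2
order_id=605: priority >= 3 → tier2
order_id=606: priority >= 3 → tier2
order_id=607: priority >= 3 → tier2
order_id=608: priority >= 3 → tier2

tier2, hot, hot, tier2, tier2, tier2, tier2, tier2, tier2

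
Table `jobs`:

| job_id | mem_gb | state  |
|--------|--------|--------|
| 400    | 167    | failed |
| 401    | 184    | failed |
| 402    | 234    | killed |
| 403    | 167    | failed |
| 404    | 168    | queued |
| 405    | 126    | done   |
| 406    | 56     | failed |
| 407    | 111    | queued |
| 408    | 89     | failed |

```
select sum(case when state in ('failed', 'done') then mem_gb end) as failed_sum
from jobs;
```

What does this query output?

789

job_id=400: ✓ → 167
job_id=401: ✓ → 184
job_id=402: ✗
job_id=403: ✓ → 167
job_id=404: ✗
job_id=405: ✓ → 126
job_id=406: ✓ → 56
job_id=407: ✗
job_id=408: ✓ → 89
failed_sum = 167 + 184 + 167 + 126 + 56 + 89 = 789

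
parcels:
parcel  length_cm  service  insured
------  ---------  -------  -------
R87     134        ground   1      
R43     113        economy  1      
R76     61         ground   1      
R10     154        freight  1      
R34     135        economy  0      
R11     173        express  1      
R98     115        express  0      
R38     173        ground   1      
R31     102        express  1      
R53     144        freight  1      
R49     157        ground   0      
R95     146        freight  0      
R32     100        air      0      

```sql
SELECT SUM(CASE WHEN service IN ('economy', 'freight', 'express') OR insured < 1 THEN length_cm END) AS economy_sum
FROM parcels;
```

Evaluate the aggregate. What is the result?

parcel=R87: ✗
parcel=R43: ✓ → 113
parcel=R76: ✗
parcel=R10: ✓ → 154
parcel=R34: ✓ → 135
parcel=R11: ✓ → 173
parcel=R98: ✓ → 115
parcel=R38: ✗
parcel=R31: ✓ → 102
parcel=R53: ✓ → 144
parcel=R49: ✓ → 157
parcel=R95: ✓ → 146
parcel=R32: ✓ → 100
economy_sum = 113 + 154 + 135 + 173 + 115 + 102 + 144 + 157 + 146 + 100 = 1339

1339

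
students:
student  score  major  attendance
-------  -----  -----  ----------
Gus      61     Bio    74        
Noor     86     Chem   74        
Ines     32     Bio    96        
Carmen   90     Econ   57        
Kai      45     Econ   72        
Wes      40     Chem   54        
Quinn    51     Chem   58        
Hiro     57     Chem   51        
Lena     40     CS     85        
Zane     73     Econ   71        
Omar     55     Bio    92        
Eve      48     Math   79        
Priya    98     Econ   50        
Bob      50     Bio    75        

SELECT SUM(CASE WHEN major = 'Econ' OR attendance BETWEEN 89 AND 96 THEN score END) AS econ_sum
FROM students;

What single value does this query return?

393

student=Gus: ✗
student=Noor: ✗
student=Ines: ✓ → 32
student=Carmen: ✓ → 90
student=Kai: ✓ → 45
student=Wes: ✗
student=Quinn: ✗
student=Hiro: ✗
student=Lena: ✗
student=Zane: ✓ → 73
student=Omar: ✓ → 55
student=Eve: ✗
student=Priya: ✓ → 98
student=Bob: ✗
econ_sum = 32 + 90 + 45 + 73 + 55 + 98 = 393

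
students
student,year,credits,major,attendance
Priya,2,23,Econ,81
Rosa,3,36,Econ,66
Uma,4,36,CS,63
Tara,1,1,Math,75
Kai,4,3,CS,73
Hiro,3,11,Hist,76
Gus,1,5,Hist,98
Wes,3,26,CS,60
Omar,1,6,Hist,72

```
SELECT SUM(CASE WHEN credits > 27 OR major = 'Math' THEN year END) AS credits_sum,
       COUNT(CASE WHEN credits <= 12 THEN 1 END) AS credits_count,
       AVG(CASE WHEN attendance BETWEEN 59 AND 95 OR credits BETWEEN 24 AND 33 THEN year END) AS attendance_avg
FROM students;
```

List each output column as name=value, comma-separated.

credits_sum=8, credits_count=5, attendance_avg=2.625

[credits_sum: credits > 27 OR major = 'Math']
student=Priya: ✗
student=Rosa: ✓ → 3
student=Uma: ✓ → 4
student=Tara: ✓ → 1
student=Kai: ✗
student=Hiro: ✗
student=Gus: ✗
student=Wes: ✗
student=Omar: ✗
credits_sum = 3 + 4 + 1 = 8
—
[credits_count: credits <= 12]
student=Priya: ✗
student=Rosa: ✗
student=Uma: ✗
student=Tara: ✓ → 1
student=Kai: ✓ → 1
student=Hiro: ✓ → 1
student=Gus: ✓ → 1
student=Wes: ✗
student=Omar: ✓ → 1
credits_count = COUNT(1, 1, 1, 1, 1) = 5
—
[attendance_avg: attendance BETWEEN 59 AND 95 OR credits BETWEEN 24 AND 33]
student=Priya: ✓ → 2
student=Rosa: ✓ → 3
student=Uma: ✓ → 4
student=Tara: ✓ → 1
student=Kai: ✓ → 4
student=Hiro: ✓ → 3
student=Gus: ✗
student=Wes: ✓ → 3
student=Omar: ✓ → 1
attendance_avg = (2 + 3 + 4 + 1 + 4 + 3 + 3 + 1) / 8 = 2.625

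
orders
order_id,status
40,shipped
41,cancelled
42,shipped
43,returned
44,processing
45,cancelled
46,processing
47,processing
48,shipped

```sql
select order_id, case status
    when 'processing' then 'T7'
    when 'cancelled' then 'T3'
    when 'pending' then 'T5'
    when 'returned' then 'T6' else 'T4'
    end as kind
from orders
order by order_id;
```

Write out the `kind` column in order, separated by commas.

order_id=40: ELSE → T4
order_id=41: status='cancelled' → T3
order_id=42: ELSE → T4
order_id=43: status='returned' → T6
order_id=44: status='processing' → T7
order_id=45: status='cancelled' → T3
order_id=46: status='processing' → T7
order_id=47: status='processing' → T7
order_id=48: ELSE → T4

T4, T3, T4, T6, T7, T3, T7, T7, T4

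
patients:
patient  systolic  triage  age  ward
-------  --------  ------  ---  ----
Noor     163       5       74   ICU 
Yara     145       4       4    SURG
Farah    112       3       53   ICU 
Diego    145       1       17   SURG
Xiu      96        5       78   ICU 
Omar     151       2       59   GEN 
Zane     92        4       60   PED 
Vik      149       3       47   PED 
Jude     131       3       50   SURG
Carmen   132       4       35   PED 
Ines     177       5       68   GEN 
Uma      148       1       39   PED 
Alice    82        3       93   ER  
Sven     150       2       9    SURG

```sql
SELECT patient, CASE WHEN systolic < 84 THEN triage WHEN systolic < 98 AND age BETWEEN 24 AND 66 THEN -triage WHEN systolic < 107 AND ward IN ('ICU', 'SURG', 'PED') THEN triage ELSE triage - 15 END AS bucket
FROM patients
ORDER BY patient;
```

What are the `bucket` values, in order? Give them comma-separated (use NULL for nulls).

3, -11, -14, -12, -10, -12, -10, -13, -13, -14, -12, 5, -11, -4

patient=Alice: systolic < 84 → 3
patient=Carmen: ELSE → -11
patient=Diego: ELSE → -14
patient=Farah: ELSE → -12
patient=Ines: ELSE → -10
patient=Jude: ELSE → -12
patient=Noor: ELSE → -10
patient=Omar: ELSE → -13
patient=Sven: ELSE → -13
patient=Uma: ELSE → -14
patient=Vik: ELSE → -12
patient=Xiu: systolic < 107 AND ward IN ('ICU', 'SURG', 'PED') → 5
patient=Yara: ELSE → -11
patient=Zane: systolic < 98 AND age BETWEEN 24 AND 66 → -4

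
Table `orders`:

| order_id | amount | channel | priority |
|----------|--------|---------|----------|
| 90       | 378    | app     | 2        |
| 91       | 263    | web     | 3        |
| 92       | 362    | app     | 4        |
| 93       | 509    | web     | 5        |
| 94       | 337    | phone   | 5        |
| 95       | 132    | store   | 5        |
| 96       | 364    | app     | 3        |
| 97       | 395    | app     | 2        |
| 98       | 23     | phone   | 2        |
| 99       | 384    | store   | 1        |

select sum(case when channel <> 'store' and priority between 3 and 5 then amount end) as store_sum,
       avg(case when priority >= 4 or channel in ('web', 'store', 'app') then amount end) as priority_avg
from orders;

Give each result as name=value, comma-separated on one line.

store_sum=1835, priority_avg=347.1111111111

[store_sum: channel <> 'store' and priority between 3 and 5]
order_id=90: ✗
order_id=91: ✓ → 263
order_id=92: ✓ → 362
order_id=93: ✓ → 509
order_id=94: ✓ → 337
order_id=95: ✗
order_id=96: ✓ → 364
order_id=97: ✗
order_id=98: ✗
order_id=99: ✗
store_sum = 263 + 362 + 509 + 337 + 364 = 1835
—
[priority_avg: priority >= 4 or channel in ('web', 'store', 'app')]
order_id=90: ✓ → 378
order_id=91: ✓ → 263
order_id=92: ✓ → 362
order_id=93: ✓ → 509
order_id=94: ✓ → 337
order_id=95: ✓ → 132
order_id=96: ✓ → 364
order_id=97: ✓ → 395
order_id=98: ✗
order_id=99: ✓ → 384
priority_avg = (378 + 263 + 362 + 509 + 337 + 132 + 364 + 395 + 384) / 9 = 347.1111111111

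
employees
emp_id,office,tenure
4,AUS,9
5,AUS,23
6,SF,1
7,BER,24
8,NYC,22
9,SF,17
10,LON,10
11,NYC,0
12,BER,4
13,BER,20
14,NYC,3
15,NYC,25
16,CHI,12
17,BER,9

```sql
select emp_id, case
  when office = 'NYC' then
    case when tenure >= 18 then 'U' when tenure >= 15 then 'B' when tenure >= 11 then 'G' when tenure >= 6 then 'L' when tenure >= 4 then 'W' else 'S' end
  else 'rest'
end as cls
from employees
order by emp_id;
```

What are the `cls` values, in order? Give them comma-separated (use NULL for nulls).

rest, rest, rest, rest, U, rest, rest, S, rest, rest, S, U, rest, rest

emp_id=4: office='AUS' → outer ELSE → rest
emp_id=5: office='AUS' → outer ELSE → rest
emp_id=6: office='SF' → outer ELSE → rest
emp_id=7: office='BER' → outer ELSE → rest
emp_id=8: office='NYC' → inner[tenure >= 18] → U
emp_id=9: office='SF' → outer ELSE → rest
emp_id=10: office='LON' → outer ELSE → rest
emp_id=11: office='NYC' → inner[ELSE] → S
emp_id=12: office='BER' → outer ELSE → rest
emp_id=13: office='BER' → outer ELSE → rest
emp_id=14: office='NYC' → inner[ELSE] → S
emp_id=15: office='NYC' → inner[tenure >= 18] → U
emp_id=16: office='CHI' → outer ELSE → rest
emp_id=17: office='BER' → outer ELSE → rest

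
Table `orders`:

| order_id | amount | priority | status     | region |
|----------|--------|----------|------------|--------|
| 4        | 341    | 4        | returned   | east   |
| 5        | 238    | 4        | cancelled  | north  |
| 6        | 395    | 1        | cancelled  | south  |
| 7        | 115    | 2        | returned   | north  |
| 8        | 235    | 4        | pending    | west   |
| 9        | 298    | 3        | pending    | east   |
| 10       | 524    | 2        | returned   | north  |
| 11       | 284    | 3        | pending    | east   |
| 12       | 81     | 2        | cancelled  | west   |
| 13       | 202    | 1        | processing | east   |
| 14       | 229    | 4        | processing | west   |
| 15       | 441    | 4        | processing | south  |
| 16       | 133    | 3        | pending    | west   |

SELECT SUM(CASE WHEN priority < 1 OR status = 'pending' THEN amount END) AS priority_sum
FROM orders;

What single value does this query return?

order_id=4: ✗
order_id=5: ✗
order_id=6: ✗
order_id=7: ✗
order_id=8: ✓ → 235
order_id=9: ✓ → 298
order_id=10: ✗
order_id=11: ✓ → 284
order_id=12: ✗
order_id=13: ✗
order_id=14: ✗
order_id=15: ✗
order_id=16: ✓ → 133
priority_sum = 235 + 298 + 284 + 133 = 950

950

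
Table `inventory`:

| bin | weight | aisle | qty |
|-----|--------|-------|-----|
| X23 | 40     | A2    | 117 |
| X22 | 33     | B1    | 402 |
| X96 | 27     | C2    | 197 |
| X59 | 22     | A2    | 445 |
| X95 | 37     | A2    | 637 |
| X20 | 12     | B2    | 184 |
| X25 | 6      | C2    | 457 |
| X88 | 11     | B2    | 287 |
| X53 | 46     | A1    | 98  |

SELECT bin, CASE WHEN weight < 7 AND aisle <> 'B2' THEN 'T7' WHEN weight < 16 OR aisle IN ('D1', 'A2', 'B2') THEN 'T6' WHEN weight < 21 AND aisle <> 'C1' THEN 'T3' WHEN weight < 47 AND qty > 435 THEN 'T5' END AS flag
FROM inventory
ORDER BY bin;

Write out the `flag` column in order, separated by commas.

T6, NULL, T6, T7, NULL, T6, T6, T6, NULL

bin=X20: weight < 16 OR aisle IN ('D1', 'A2', 'B2') → T6
bin=X22: (no match → NULL) → NULL
bin=X23: weight < 16 OR aisle IN ('D1', 'A2', 'B2') → T6
bin=X25: weight < 7 AND aisle <> 'B2' → T7
bin=X53: (no match → NULL) → NULL
bin=X59: weight < 16 OR aisle IN ('D1', 'A2', 'B2') → T6
bin=X88: weight < 16 OR aisle IN ('D1', 'A2', 'B2') → T6
bin=X95: weight < 16 OR aisle IN ('D1', 'A2', 'B2') → T6
bin=X96: (no match → NULL) → NULL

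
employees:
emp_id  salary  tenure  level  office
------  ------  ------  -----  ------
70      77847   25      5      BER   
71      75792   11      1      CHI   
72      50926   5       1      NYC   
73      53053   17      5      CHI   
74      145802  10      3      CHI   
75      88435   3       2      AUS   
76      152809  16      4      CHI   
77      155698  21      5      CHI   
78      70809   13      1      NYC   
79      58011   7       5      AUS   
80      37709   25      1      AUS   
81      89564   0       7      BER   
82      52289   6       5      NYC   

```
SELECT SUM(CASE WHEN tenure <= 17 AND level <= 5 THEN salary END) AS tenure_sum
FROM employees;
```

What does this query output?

emp_id=70: ✗
emp_id=71: ✓ → 75792
emp_id=72: ✓ → 50926
emp_id=73: ✓ → 53053
emp_id=74: ✓ → 145802
emp_id=75: ✓ → 88435
emp_id=76: ✓ → 152809
emp_id=77: ✗
emp_id=78: ✓ → 70809
emp_id=79: ✓ → 58011
emp_id=80: ✗
emp_id=81: ✗
emp_id=82: ✓ → 52289
tenure_sum = 75792 + 50926 + 53053 + 145802 + 88435 + 152809 + 70809 + 58011 + 52289 = 747926

747926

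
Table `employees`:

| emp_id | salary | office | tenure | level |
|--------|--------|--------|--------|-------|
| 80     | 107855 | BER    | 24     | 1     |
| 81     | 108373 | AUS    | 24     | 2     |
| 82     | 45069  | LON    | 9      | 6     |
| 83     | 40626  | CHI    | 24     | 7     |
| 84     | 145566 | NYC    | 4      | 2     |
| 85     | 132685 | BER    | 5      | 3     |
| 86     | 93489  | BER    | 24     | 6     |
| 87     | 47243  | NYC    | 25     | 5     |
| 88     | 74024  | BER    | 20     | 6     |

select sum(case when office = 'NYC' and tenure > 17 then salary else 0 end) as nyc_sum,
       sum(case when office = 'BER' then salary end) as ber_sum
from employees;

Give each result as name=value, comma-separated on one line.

nyc_sum=47243, ber_sum=408053

[nyc_sum: office = 'NYC' and tenure > 17]
emp_id=80: ✗
emp_id=81: ✗
emp_id=82: ✗
emp_id=83: ✗
emp_id=84: ✗
emp_id=85: ✗
emp_id=86: ✗
emp_id=87: ✓ → 47243
emp_id=88: ✗
nyc_sum = 47243
—
[ber_sum: office = 'BER']
emp_id=80: ✓ → 107855
emp_id=81: ✗
emp_id=82: ✗
emp_id=83: ✗
emp_id=84: ✗
emp_id=85: ✓ → 132685
emp_id=86: ✓ → 93489
emp_id=87: ✗
emp_id=88: ✓ → 74024
ber_sum = 107855 + 132685 + 93489 + 74024 = 408053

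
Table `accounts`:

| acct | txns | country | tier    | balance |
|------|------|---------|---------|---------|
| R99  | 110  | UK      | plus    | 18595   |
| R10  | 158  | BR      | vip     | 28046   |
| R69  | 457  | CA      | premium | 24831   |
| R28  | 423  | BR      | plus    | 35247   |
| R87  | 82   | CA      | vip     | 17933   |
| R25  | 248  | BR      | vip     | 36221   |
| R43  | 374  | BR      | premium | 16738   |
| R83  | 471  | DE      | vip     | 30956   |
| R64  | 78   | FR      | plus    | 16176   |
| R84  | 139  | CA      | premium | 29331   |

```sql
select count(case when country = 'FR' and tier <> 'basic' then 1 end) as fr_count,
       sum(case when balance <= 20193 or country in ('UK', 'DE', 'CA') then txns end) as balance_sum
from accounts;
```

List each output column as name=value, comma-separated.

[fr_count: country = 'FR' and tier <> 'basic']
acct=R99: ✗
acct=R10: ✗
acct=R69: ✗
acct=R28: ✗
acct=R87: ✗
acct=R25: ✗
acct=R43: ✗
acct=R83: ✗
acct=R64: ✓ → 1
acct=R84: ✗
fr_count = COUNT(1) = 1
—
[balance_sum: balance <= 20193 or country in ('UK', 'DE', 'CA')]
acct=R99: ✓ → 110
acct=R10: ✗
acct=R69: ✓ → 457
acct=R28: ✗
acct=R87: ✓ → 82
acct=R25: ✗
acct=R43: ✓ → 374
acct=R83: ✓ → 471
acct=R64: ✓ → 78
acct=R84: ✓ → 139
balance_sum = 110 + 457 + 82 + 374 + 471 + 78 + 139 = 1711

fr_count=1, balance_sum=1711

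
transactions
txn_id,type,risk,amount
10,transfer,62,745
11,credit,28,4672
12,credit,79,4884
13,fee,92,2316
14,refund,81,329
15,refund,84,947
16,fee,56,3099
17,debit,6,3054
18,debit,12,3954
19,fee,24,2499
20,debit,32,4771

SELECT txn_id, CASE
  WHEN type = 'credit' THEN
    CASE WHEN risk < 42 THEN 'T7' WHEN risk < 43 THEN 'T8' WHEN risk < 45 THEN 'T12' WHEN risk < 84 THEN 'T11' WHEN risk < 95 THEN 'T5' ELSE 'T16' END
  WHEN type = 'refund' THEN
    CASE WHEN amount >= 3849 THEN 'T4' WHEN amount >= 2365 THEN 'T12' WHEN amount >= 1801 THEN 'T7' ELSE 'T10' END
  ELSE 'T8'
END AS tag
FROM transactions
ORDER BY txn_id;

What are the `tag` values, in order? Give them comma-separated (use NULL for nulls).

txn_id=10: type='transfer' → outer ELSE → T8
txn_id=11: type='credit' → inner[risk < 42] → T7
txn_id=12: type='credit' → inner[risk < 84] → T11
txn_id=13: type='fee' → outer ELSE → T8
txn_id=14: type='refund' → inner[ELSE] → T10
txn_id=15: type='refund' → inner[ELSE] → T10
txn_id=16: type='fee' → outer ELSE → T8
txn_id=17: type='debit' → outer ELSE → T8
txn_id=18: type='debit' → outer ELSE → T8
txn_id=19: type='fee' → outer ELSE → T8
txn_id=20: type='debit' → outer ELSE → T8

T8, T7, T11, T8, T10, T10, T8, T8, T8, T8, T8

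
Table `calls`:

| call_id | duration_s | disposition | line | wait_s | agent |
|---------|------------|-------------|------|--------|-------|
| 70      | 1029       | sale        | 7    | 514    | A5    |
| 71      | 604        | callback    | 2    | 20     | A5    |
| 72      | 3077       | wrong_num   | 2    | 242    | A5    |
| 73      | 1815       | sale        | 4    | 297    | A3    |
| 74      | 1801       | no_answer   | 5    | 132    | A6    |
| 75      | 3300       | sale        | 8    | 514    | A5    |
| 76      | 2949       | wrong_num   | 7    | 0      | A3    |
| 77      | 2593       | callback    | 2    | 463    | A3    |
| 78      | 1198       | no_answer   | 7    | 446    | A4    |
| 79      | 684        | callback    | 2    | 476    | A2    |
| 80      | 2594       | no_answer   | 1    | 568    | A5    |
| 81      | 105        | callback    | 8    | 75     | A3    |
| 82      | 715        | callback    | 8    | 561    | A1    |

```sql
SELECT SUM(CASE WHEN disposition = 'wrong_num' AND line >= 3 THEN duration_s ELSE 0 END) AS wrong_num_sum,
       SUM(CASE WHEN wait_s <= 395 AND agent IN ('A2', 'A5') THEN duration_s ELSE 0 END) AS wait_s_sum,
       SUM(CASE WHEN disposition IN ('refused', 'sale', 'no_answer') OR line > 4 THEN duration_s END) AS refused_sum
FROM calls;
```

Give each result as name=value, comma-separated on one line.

wrong_num_sum=2949, wait_s_sum=3681, refused_sum=15506

[wrong_num_sum: disposition = 'wrong_num' AND line >= 3]
call_id=70: ✗
call_id=71: ✗
call_id=72: ✗
call_id=73: ✗
call_id=74: ✗
call_id=75: ✗
call_id=76: ✓ → 2949
call_id=77: ✗
call_id=78: ✗
call_id=79: ✗
call_id=80: ✗
call_id=81: ✗
call_id=82: ✗
wrong_num_sum = 2949
—
[wait_s_sum: wait_s <= 395 AND agent IN ('A2', 'A5')]
call_id=70: ✗
call_id=71: ✓ → 604
call_id=72: ✓ → 3077
call_id=73: ✗
call_id=74: ✗
call_id=75: ✗
call_id=76: ✗
call_id=77: ✗
call_id=78: ✗
call_id=79: ✗
call_id=80: ✗
call_id=81: ✗
call_id=82: ✗
wait_s_sum = 604 + 3077 = 3681
—
[refused_sum: disposition IN ('refused', 'sale', 'no_answer') OR line > 4]
call_id=70: ✓ → 1029
call_id=71: ✗
call_id=72: ✗
call_id=73: ✓ → 1815
call_id=74: ✓ → 1801
call_id=75: ✓ → 3300
call_id=76: ✓ → 2949
call_id=77: ✗
call_id=78: ✓ → 1198
call_id=79: ✗
call_id=80: ✓ → 2594
call_id=81: ✓ → 105
call_id=82: ✓ → 715
refused_sum = 1029 + 1815 + 1801 + 3300 + 2949 + 1198 + 2594 + 105 + 715 = 15506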